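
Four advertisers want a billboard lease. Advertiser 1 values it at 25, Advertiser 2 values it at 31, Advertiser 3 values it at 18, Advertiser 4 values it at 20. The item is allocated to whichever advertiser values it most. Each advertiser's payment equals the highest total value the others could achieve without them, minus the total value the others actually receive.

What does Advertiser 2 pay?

25

Advertiser 2 has the highest value and receives the item.
Without Advertiser 2, the item would go to the next-highest value, 25, so the others could achieve 25.
With Advertiser 2 present and winning, the others receive nothing, so their total is 0.
Payment = 25 - 0 = 25.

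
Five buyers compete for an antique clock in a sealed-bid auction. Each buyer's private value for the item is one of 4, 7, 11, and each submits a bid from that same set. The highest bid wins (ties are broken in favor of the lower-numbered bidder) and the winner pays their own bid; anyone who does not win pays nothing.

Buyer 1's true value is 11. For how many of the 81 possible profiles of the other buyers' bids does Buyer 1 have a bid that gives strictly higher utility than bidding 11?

16

Others bid (4, 4, 4, 4): truth gives 0; bid 4 gives 7 > 0. Violating.
Others bid (4, 4, 4, 7): truth gives 0; bid 7 gives 4 > 0. Violating.
Others bid (4, 4, 7, 4): truth gives 0; bid 7 gives 4 > 0. Violating.
Others bid (4, 4, 7, 7): truth gives 0; bid 7 gives 4 > 0. Violating.
Others bid (4, 4, 4, 11): truth gives 0; no alternative beats it.
Others bid (4, 4, 7, 11): truth gives 0; no alternative beats it.
(Checking all 81 profiles: 16 have a profitable deviation, 65 do not.)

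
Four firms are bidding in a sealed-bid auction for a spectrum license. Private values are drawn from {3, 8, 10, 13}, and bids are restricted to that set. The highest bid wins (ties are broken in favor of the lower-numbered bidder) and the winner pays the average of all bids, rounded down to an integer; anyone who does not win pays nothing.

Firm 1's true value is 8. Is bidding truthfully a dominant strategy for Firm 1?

Consider the case where Firm 2 bids 3, Firm 3 bids 3 and Firm 4 bids 3.
Truthful bid 8: wins, pays 4, utility 8 - 4 = 4.
Bid 3 instead: wins, pays 3, utility 8 - 3 = 5.
Since 5 > 4, bidding 3 is strictly better here, so truthful bidding is not dominant.

No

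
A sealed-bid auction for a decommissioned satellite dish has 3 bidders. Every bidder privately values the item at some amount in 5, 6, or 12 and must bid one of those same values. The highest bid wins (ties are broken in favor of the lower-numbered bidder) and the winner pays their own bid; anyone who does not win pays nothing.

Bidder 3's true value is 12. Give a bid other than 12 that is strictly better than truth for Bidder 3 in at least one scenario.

Suppose Bidder 1 bids 5 and Bidder 2 bids 5.
Bid 12: wins, pays 12, utility 12 - 12 = 0.
Bid 6: wins, pays 6, utility 12 - 6 = 6.
So bidding 6 beats truth here (6 > 0).

6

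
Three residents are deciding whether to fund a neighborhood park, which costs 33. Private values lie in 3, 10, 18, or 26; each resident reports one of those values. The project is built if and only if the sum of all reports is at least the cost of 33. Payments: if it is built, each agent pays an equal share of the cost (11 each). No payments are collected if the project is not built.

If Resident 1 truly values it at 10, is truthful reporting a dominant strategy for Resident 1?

No

Consider the case where Resident 2 reports 3 and Resident 3 reports 26.
Truthful report 10: project built, pays 11, utility 10 - 11 = -1.
Report 3 instead: project not built, utility 0.
Since 0 > -1, reporting 3 is strictly better here, so truthful reporting is not dominant.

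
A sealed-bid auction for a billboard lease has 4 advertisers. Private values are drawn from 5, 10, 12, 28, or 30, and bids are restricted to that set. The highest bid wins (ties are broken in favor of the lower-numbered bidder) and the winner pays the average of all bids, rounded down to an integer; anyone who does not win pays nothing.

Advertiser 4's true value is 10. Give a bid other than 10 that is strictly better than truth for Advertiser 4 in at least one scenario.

Suppose Advertiser 1 bids 5, Advertiser 2 bids 5 and Advertiser 3 bids 10.
Bid 10: loses, pays 0, utility 0.
Bid 12: wins, pays 8, utility 10 - 8 = 2.
So bidding 12 beats truth here (2 > 0).

12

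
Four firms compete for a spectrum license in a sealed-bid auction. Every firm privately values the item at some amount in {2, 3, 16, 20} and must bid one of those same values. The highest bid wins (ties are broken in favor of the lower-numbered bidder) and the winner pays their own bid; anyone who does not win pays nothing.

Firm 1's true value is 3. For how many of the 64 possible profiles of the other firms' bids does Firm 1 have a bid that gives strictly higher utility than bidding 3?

Others bid (2, 2, 2): truth gives 0; bid 2 gives 1 > 0. Violating.
Others bid (2, 2, 3): truth gives 0; no alternative beats it.
Others bid (2, 2, 16): truth gives 0; no alternative beats it.
(Checking all 64 profiles: 1 has a profitable deviation, 63 do not.)

1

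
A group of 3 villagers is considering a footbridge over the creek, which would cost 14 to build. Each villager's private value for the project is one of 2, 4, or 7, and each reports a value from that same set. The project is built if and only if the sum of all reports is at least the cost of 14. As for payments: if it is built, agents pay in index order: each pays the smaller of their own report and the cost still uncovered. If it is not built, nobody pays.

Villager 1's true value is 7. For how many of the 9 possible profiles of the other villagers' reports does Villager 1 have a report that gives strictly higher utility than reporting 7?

3

Others report (4, 7): truth gives 0; report 4 gives 3 > 0. Violating.
Others report (7, 4): truth gives 0; report 4 gives 3 > 0. Violating.
Others report (7, 7): truth gives 0; report 2 gives 5 > 0. Violating.
Others report (2, 2): truth gives 0; no alternative beats it.
Others report (2, 4): truth gives 0; no alternative beats it.
(Checking all 9 profiles: 3 have a profitable deviation, 6 do not.)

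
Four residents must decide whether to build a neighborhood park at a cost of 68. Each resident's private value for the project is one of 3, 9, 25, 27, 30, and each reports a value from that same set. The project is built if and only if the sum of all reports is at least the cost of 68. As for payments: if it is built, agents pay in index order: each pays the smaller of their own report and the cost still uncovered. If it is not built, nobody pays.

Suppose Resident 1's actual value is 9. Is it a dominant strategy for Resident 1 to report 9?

No

Consider the case where Resident 2 reports 9, Resident 3 reports 27 and Resident 4 reports 30.
Truthful report 9: project built, pays 9, utility 9 - 9 = 0.
Report 3 instead: project built, pays 3, utility 9 - 3 = 6.
Since 6 > 0, reporting 3 is strictly better here, so truthful reporting is not dominant.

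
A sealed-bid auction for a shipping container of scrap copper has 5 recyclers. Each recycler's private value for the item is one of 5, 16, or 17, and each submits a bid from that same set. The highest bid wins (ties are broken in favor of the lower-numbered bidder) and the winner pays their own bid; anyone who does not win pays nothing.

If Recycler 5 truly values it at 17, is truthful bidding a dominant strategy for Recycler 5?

No

Consider the case where Recycler 1 bids 5, Recycler 2 bids 5, Recycler 3 bids 5 and Recycler 4 bids 5.
Truthful bid 17: wins, pays 17, utility 17 - 17 = 0.
Bid 16 instead: wins, pays 16, utility 17 - 16 = 1.
Since 1 > 0, bidding 16 is strictly better here, so truthful bidding is not dominant.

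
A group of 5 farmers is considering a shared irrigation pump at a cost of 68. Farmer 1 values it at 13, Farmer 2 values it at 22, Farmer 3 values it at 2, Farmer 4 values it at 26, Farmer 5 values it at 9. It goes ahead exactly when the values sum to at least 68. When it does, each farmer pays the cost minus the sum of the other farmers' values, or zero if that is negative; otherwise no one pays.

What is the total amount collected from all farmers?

Total value 72 ≥ cost 68, so it is built.
Farmer 1: others sum to 59; max(0, 68 - 59) = 9.
Farmer 2: others sum to 50; max(0, 68 - 50) = 18.
Farmer 3: others sum to 70; max(0, 68 - 70) = 0.
Farmer 4: others sum to 46; max(0, 68 - 46) = 22.
Farmer 5: others sum to 63; max(0, 68 - 63) = 5.
Total collected = 9 + 18 + 0 + 22 + 5 = 54.

54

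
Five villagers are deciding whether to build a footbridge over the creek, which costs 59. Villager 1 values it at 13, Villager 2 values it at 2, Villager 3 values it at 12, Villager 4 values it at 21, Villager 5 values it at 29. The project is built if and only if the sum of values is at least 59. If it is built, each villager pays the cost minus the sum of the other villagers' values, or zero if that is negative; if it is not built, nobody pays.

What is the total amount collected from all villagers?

Total value 77 ≥ cost 59, so it is built.
Villager 1: others sum to 64; max(0, 59 - 64) = 0.
Villager 2: others sum to 75; max(0, 59 - 75) = 0.
Villager 3: others sum to 65; max(0, 59 - 65) = 0.
Villager 4: others sum to 56; max(0, 59 - 56) = 3.
Villager 5: others sum to 48; max(0, 59 - 48) = 11.
Total collected = 0 + 0 + 0 + 3 + 11 = 14.

14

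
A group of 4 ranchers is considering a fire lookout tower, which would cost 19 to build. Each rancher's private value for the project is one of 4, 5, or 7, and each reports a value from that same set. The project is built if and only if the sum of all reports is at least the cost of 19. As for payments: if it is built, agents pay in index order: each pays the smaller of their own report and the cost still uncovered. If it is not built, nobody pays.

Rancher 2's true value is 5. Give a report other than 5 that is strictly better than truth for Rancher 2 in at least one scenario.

Suppose Rancher 1 reports 4, Rancher 3 reports 4 and Rancher 4 reports 7.
Report 5: project built, pays 5, utility 5 - 5 = 0.
Report 4: project built, pays 4, utility 5 - 4 = 1.
So reporting 4 beats truth here (1 > 0).

4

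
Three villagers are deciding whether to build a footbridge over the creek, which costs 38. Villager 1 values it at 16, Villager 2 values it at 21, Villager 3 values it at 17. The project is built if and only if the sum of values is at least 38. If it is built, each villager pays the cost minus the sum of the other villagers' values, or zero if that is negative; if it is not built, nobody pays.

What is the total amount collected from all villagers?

6

Total value 54 ≥ cost 38, so it is built.
Villager 1: others sum to 38; max(0, 38 - 38) = 0.
Villager 2: others sum to 33; max(0, 38 - 33) = 5.
Villager 3: others sum to 37; max(0, 38 - 37) = 1.
Total collected = 0 + 5 + 1 = 6.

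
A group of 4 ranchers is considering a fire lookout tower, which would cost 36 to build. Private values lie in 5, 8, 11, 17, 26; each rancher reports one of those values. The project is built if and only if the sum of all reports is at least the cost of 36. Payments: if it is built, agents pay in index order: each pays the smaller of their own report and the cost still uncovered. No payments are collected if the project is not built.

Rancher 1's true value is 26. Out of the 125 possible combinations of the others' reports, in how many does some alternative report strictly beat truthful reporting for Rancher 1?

121

Others report (5, 5, 11): truth gives 0; report 17 gives 9 > 0. Violating.
Others report (5, 5, 17): truth gives 0; report 11 gives 15 > 0. Violating.
Others report (5, 5, 26): truth gives 0; report 5 gives 21 > 0. Violating.
Others report (5, 8, 8): truth gives 0; report 17 gives 9 > 0. Violating.
Others report (5, 5, 5): truth gives 0; no alternative beats it.
Others report (5, 5, 8): truth gives 0; no alternative beats it.
(Checking all 125 profiles: 121 have a profitable deviation, 4 do not.)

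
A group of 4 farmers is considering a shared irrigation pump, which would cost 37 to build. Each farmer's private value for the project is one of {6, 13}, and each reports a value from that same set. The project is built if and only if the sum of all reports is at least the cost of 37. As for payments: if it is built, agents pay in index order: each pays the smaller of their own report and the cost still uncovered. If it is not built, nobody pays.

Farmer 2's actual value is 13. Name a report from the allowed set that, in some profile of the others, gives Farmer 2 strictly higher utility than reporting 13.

6

Suppose Farmer 1 reports 6, Farmer 3 reports 13 and Farmer 4 reports 13.
Report 13: project built, pays 13, utility 13 - 13 = 0.
Report 6: project built, pays 6, utility 13 - 6 = 7.
So reporting 6 beats truth here (7 > 0).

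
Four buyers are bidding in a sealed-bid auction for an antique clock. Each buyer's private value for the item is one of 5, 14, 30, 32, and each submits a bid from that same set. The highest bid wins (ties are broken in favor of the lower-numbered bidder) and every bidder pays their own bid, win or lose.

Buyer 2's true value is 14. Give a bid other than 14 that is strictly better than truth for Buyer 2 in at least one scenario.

Suppose Buyer 1 bids 5, Buyer 3 bids 5 and Buyer 4 bids 30.
Bid 14: loses but pays 14, utility -14.
Bid 5: loses but pays 5, utility -5.
So bidding 5 beats truth here (-5 > -14).

5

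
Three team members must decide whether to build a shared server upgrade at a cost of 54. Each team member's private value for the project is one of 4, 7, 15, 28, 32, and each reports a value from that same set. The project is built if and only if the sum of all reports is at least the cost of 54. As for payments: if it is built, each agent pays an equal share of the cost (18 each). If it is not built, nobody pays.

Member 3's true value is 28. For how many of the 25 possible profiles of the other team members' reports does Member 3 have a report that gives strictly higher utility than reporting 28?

2

Others report (7, 15): truth gives 0; report 32 gives 10 > 0. Violating.
Others report (15, 7): truth gives 0; report 32 gives 10 > 0. Violating.
Others report (4, 4): truth gives 0; no alternative beats it.
Others report (4, 7): truth gives 0; no alternative beats it.
(Checking all 25 profiles: 2 have a profitable deviation, 23 do not.)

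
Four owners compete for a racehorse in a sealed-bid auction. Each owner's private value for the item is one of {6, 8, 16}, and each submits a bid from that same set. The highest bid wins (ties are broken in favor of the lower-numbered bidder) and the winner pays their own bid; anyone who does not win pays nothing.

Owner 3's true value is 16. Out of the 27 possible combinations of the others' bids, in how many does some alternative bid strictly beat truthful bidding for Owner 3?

2

Others bid (6, 6, 6): truth gives 0; bid 8 gives 8 > 0. Violating.
Others bid (6, 6, 8): truth gives 0; bid 8 gives 8 > 0. Violating.
Others bid (6, 6, 16): truth gives 0; no alternative beats it.
Others bid (6, 8, 6): truth gives 0; no alternative beats it.
(Checking all 27 profiles: 2 have a profitable deviation, 25 do not.)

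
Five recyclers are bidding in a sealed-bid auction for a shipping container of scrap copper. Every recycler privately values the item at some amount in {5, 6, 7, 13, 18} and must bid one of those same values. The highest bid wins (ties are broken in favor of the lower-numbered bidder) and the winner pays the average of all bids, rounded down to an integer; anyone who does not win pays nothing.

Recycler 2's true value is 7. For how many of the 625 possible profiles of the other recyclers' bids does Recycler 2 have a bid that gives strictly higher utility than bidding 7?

1

Others bid (5, 6, 6, 6): truth gives 1; bid 6 gives 2 > 1. Violating.
Others bid (5, 5, 5, 5): truth gives 2; no alternative beats it.
Others bid (5, 5, 5, 6): truth gives 2; no alternative beats it.
(Checking all 625 profiles: 1 has a profitable deviation, 624 do not.)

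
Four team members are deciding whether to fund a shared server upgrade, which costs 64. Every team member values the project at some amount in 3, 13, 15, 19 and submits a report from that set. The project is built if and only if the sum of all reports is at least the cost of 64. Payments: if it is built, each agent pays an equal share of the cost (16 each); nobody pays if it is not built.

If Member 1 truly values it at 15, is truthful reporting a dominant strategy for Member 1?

Consider the case where Member 2 reports 13, Member 3 reports 19 and Member 4 reports 19.
Truthful report 15: project built, pays 16, utility 15 - 16 = -1.
Report 3 instead: project not built, utility 0.
Since 0 > -1, reporting 3 is strictly better here, so truthful reporting is not dominant.

No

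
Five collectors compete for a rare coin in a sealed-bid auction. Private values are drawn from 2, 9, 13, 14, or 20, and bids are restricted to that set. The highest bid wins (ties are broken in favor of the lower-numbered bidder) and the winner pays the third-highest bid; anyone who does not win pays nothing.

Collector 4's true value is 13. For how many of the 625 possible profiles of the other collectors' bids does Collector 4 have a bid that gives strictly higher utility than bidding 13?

64

Others bid (2, 2, 2, 14): truth gives 0; bid 14 gives 11 > 0. Violating.
Others bid (2, 2, 2, 20): truth gives 0; bid 20 gives 11 > 0. Violating.
Others bid (2, 2, 9, 14): truth gives 0; bid 14 gives 4 > 0. Violating.
Others bid (2, 2, 9, 20): truth gives 0; bid 20 gives 4 > 0. Violating.
Others bid (2, 2, 2, 2): truth gives 11; no alternative beats it.
Others bid (2, 2, 2, 9): truth gives 11; no alternative beats it.
(Checking all 625 profiles: 64 have a profitable deviation, 561 do not.)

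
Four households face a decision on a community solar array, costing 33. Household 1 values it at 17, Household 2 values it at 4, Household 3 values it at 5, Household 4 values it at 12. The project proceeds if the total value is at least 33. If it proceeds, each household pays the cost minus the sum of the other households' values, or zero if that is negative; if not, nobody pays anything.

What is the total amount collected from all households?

19

Total value 38 ≥ cost 33, so it is built.
Household 1: others sum to 21; max(0, 33 - 21) = 12.
Household 2: others sum to 34; max(0, 33 - 34) = 0.
Household 3: others sum to 33; max(0, 33 - 33) = 0.
Household 4: others sum to 26; max(0, 33 - 26) = 7.
Total collected = 12 + 0 + 0 + 7 = 19.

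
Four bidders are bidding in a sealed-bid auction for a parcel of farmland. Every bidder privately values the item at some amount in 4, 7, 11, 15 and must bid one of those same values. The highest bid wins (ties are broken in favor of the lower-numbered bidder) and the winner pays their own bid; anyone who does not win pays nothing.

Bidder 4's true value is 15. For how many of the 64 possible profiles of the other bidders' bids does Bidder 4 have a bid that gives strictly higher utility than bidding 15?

Others bid (4, 4, 4): truth gives 0; bid 7 gives 8 > 0. Violating.
Others bid (4, 4, 7): truth gives 0; bid 11 gives 4 > 0. Violating.
Others bid (4, 7, 4): truth gives 0; bid 11 gives 4 > 0. Violating.
Others bid (4, 7, 7): truth gives 0; bid 11 gives 4 > 0. Violating.
Others bid (4, 4, 11): truth gives 0; no alternative beats it.
Others bid (4, 4, 15): truth gives 0; no alternative beats it.
(Checking all 64 profiles: 8 have a profitable deviation, 56 do not.)

8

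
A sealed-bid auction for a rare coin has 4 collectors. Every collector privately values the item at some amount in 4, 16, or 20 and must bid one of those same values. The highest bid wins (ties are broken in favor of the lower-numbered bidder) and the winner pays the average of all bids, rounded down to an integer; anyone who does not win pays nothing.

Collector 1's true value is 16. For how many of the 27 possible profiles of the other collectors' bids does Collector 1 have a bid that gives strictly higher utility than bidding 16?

Others bid (4, 4, 4): truth gives 9; bid 4 gives 12 > 9. Violating.
Others bid (4, 4, 20): truth gives 0; bid 20 gives 4 > 0. Violating.
Others bid (4, 16, 20): truth gives 0; bid 20 gives 1 > 0. Violating.
Others bid (4, 20, 4): truth gives 0; bid 20 gives 4 > 0. Violating.
Others bid (4, 4, 16): truth gives 6; no alternative beats it.
Others bid (4, 16, 4): truth gives 6; no alternative beats it.
(Checking all 27 profiles: 10 have a profitable deviation, 17 do not.)

10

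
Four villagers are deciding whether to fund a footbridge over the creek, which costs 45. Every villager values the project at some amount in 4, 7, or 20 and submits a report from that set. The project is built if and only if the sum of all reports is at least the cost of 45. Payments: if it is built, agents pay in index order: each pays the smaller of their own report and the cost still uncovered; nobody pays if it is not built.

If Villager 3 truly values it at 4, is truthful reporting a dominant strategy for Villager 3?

Check each profile of the others' reports and compare truth against every alternative report.
Others report (4, 20, 20): truth gives 0, best alternative gives -3.
Others report (7, 20, 20): truth gives 0, best alternative gives -3.
Others report (20, 4, 20): truth gives 0, best alternative gives -3.
Others report (20, 7, 20): truth gives 0, best alternative gives -3.
Others report (20, 20, 4): truth gives 0, best alternative gives -1.
Others report (20, 20, 7): truth gives 0, best alternative gives -1.
(Remaining 21 profiles checked similarly; truth is weakly best in each.)
In every case the truthful report is at least as good as any alternative, so it is a dominant strategy.

Yes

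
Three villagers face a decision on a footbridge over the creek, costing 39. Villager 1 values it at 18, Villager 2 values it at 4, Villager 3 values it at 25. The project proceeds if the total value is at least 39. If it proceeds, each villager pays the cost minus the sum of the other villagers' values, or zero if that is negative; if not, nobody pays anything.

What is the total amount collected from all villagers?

Total value 47 ≥ cost 39, so it is built.
Villager 1: others sum to 29; max(0, 39 - 29) = 10.
Villager 2: others sum to 43; max(0, 39 - 43) = 0.
Villager 3: others sum to 22; max(0, 39 - 22) = 17.
Total collected = 10 + 0 + 17 = 27.

27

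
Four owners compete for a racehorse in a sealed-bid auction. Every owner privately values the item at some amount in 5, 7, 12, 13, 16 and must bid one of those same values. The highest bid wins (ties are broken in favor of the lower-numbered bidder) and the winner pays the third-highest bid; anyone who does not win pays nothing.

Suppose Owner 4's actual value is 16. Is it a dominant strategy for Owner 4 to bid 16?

Check each profile of the others' bids and compare truth against every alternative bid.
Others bid (5, 5, 13): truth gives 11, best alternative gives 0.
Others bid (5, 13, 5): truth gives 11, best alternative gives 0.
Others bid (13, 5, 5): truth gives 11, best alternative gives 0.
Others bid (5, 7, 13): truth gives 9, best alternative gives 0.
Others bid (5, 13, 7): truth gives 9, best alternative gives 0.
Others bid (7, 5, 13): truth gives 9, best alternative gives 0.
(Remaining 119 profiles checked similarly; truth is weakly best in each.)
In every case the truthful bid is at least as good as any alternative, so it is a dominant strategy.

Yes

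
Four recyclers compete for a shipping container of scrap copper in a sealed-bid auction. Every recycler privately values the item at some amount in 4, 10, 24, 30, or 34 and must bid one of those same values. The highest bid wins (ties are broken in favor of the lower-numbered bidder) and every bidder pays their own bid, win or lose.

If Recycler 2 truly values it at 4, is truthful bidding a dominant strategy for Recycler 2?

Yes

Check each profile of the others' bids and compare truth against every alternative bid.
Others bid (4, 4, 24): truth gives -4, best alternative gives -10.
Others bid (4, 4, 30): truth gives -4, best alternative gives -10.
Others bid (4, 4, 34): truth gives -4, best alternative gives -10.
Others bid (4, 10, 24): truth gives -4, best alternative gives -10.
Others bid (4, 10, 30): truth gives -4, best alternative gives -10.
Others bid (4, 10, 34): truth gives -4, best alternative gives -10.
(Remaining 119 profiles checked similarly; truth is weakly best in each.)
In every case the truthful bid is at least as good as any alternative, so it is a dominant strategy.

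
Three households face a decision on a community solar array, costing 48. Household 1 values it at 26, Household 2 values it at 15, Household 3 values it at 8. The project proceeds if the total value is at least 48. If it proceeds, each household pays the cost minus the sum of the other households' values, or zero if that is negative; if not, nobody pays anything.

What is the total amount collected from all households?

46

Total value 49 ≥ cost 48, so it is built.
Household 1: others sum to 23; max(0, 48 - 23) = 25.
Household 2: others sum to 34; max(0, 48 - 34) = 14.
Household 3: others sum to 41; max(0, 48 - 41) = 7.
Total collected = 25 + 14 + 7 = 46.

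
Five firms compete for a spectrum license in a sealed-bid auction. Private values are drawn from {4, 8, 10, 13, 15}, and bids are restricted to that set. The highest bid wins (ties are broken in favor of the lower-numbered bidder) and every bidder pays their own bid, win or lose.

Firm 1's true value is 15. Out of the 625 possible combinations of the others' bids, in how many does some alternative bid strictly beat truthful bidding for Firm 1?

Others bid (4, 4, 4, 4): truth gives 0; bid 4 gives 11 > 0. Violating.
Others bid (4, 4, 4, 8): truth gives 0; bid 8 gives 7 > 0. Violating.
Others bid (4, 4, 4, 10): truth gives 0; bid 10 gives 5 > 0. Violating.
Others bid (4, 4, 4, 13): truth gives 0; bid 13 gives 2 > 0. Violating.
Others bid (4, 4, 4, 15): truth gives 0; no alternative beats it.
Others bid (4, 4, 8, 15): truth gives 0; no alternative beats it.
(Checking all 625 profiles: 256 have a profitable deviation, 369 do not.)

256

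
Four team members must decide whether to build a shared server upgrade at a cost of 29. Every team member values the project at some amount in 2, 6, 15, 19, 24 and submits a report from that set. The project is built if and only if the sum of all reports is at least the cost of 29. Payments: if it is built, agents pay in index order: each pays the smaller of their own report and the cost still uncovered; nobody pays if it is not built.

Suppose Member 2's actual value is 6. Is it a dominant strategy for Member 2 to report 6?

No

Consider the case where Member 1 reports 2, Member 3 reports 2 and Member 4 reports 24.
Truthful report 6: project built, pays 6, utility 6 - 6 = 0.
Report 2 instead: project built, pays 2, utility 6 - 2 = 4.
Since 4 > 0, reporting 2 is strictly better here, so truthful reporting is not dominant.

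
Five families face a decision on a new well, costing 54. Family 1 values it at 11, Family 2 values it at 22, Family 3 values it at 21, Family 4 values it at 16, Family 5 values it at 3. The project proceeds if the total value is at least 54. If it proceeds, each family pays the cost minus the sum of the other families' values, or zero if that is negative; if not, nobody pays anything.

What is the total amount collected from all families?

5

Total value 73 ≥ cost 54, so it is built.
Family 1: others sum to 62; max(0, 54 - 62) = 0.
Family 2: others sum to 51; max(0, 54 - 51) = 3.
Family 3: others sum to 52; max(0, 54 - 52) = 2.
Family 4: others sum to 57; max(0, 54 - 57) = 0.
Family 5: others sum to 70; max(0, 54 - 70) = 0.
Total collected = 0 + 3 + 2 + 0 + 0 = 5.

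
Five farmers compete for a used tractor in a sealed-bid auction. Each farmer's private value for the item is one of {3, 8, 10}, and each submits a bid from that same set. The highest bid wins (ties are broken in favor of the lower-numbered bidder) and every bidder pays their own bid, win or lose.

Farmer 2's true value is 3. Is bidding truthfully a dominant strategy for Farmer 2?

Yes

Check each profile of the others' bids and compare truth against every alternative bid.
Others bid (10, 3, 3, 3): truth gives -3, best alternative gives -8.
Others bid (10, 3, 3, 8): truth gives -3, best alternative gives -8.
Others bid (10, 3, 3, 10): truth gives -3, best alternative gives -8.
Others bid (10, 3, 8, 3): truth gives -3, best alternative gives -8.
Others bid (10, 3, 8, 8): truth gives -3, best alternative gives -8.
Others bid (10, 3, 8, 10): truth gives -3, best alternative gives -8.
(Remaining 75 profiles checked similarly; truth is weakly best in each.)
In every case the truthful bid is at least as good as any alternative, so it is a dominant strategy.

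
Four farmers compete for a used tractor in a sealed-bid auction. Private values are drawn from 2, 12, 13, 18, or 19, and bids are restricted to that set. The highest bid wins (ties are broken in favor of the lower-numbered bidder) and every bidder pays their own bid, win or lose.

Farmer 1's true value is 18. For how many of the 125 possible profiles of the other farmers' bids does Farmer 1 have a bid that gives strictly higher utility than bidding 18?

88

Others bid (2, 2, 2): truth gives 0; bid 2 gives 16 > 0. Violating.
Others bid (2, 2, 12): truth gives 0; bid 12 gives 6 > 0. Violating.
Others bid (2, 2, 13): truth gives 0; bid 13 gives 5 > 0. Violating.
Others bid (2, 2, 19): truth gives -18; bid 19 gives -1 > -18. Violating.
Others bid (2, 2, 18): truth gives 0; no alternative beats it.
Others bid (2, 12, 18): truth gives 0; no alternative beats it.
(Checking all 125 profiles: 88 have a profitable deviation, 37 do not.)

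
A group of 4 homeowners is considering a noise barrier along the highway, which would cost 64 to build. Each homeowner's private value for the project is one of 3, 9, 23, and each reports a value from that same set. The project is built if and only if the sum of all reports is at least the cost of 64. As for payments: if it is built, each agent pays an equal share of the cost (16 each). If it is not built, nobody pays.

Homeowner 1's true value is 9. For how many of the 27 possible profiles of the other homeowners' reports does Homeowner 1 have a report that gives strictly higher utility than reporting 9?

Others report (9, 23, 23): truth gives -7; report 3 gives 0 > -7. Violating.
Others report (23, 9, 23): truth gives -7; report 3 gives 0 > -7. Violating.
Others report (23, 23, 9): truth gives -7; report 3 gives 0 > -7. Violating.
Others report (3, 3, 3): truth gives 0; no alternative beats it.
Others report (3, 3, 9): truth gives 0; no alternative beats it.
(Checking all 27 profiles: 3 have a profitable deviation, 24 do not.)

3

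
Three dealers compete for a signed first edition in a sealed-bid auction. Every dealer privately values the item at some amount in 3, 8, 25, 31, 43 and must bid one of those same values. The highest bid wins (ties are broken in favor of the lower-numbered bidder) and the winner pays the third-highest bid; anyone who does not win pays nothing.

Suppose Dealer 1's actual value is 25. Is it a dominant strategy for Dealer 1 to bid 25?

No

Consider the case where Dealer 2 bids 3 and Dealer 3 bids 31.
Truthful bid 25: loses, pays 0, utility 0.
Bid 31 instead: wins, pays 3, utility 25 - 3 = 22.
Since 22 > 0, bidding 31 is strictly better here, so truthful bidding is not dominant.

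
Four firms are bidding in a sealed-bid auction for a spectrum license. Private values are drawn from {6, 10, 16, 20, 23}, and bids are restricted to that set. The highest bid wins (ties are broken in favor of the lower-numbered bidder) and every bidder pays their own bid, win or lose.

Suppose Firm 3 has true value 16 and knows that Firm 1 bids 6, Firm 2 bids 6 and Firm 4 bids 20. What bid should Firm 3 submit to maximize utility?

Bid 6: loses but pays 6, utility -6.
Bid 10: loses but pays 10, utility -10.
Bid 16: loses but pays 16, utility -16.
Bid 20: wins, pays 20, utility 16 - 20 = -4.
Bid 23: wins, pays 23, utility 16 - 23 = -7.
The best choice is 20 with utility -4.

20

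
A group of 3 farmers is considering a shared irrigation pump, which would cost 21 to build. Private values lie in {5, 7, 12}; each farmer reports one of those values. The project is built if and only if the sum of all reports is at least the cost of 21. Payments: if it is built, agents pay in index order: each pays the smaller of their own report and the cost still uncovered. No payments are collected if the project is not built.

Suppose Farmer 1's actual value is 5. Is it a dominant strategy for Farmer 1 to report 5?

Yes

Check each profile of the others' reports and compare truth against every alternative report.
Others report (5, 12): truth gives 0, best alternative gives -2.
Others report (7, 7): truth gives 0, best alternative gives -2.
Others report (7, 12): truth gives 0, best alternative gives -2.
Others report (12, 5): truth gives 0, best alternative gives -2.
Others report (12, 7): truth gives 0, best alternative gives -2.
Others report (12, 12): truth gives 0, best alternative gives -2.
(Remaining 3 profiles checked similarly; truth is weakly best in each.)
In every case the truthful report is at least as good as any alternative, so it is a dominant strategy.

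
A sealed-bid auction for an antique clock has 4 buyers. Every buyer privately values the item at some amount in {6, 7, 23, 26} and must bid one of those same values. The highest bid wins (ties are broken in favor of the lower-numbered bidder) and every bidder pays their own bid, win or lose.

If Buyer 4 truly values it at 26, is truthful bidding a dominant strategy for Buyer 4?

No

Consider the case where Buyer 1 bids 6, Buyer 2 bids 6 and Buyer 3 bids 6.
Truthful bid 26: wins, pays 26, utility 26 - 26 = 0.
Bid 7 instead: wins, pays 7, utility 26 - 7 = 19.
Since 19 > 0, bidding 7 is strictly better here, so truthful bidding is not dominant.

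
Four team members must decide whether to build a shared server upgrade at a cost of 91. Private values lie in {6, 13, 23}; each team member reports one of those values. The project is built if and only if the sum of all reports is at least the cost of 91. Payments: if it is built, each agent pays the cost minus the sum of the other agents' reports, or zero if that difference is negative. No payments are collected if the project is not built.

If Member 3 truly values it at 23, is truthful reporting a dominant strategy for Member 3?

Yes

Check each profile of the others' reports and compare truth against every alternative report.
Others report (23, 23, 23): truth gives 1, best alternative gives 0.
Others report (6, 6, 6): truth gives 0, best alternative gives 0.
Others report (6, 6, 13): truth gives 0, best alternative gives 0.
Others report (6, 6, 23): truth gives 0, best alternative gives 0.
Others report (6, 13, 6): truth gives 0, best alternative gives 0.
Others report (6, 13, 13): truth gives 0, best alternative gives 0.
(Remaining 21 profiles checked similarly; truth is weakly best in each.)
In every case the truthful report is at least as good as any alternative, so it is a dominant strategy.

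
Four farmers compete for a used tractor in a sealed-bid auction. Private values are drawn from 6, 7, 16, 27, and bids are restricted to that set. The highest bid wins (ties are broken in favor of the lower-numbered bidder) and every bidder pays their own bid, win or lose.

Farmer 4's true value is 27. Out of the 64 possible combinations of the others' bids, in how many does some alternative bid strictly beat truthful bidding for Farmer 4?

Others bid (6, 6, 6): truth gives 0; bid 7 gives 20 > 0. Violating.
Others bid (6, 6, 7): truth gives 0; bid 16 gives 11 > 0. Violating.
Others bid (6, 6, 27): truth gives -27; bid 6 gives -6 > -27. Violating.
Others bid (6, 7, 6): truth gives 0; bid 16 gives 11 > 0. Violating.
Others bid (6, 6, 16): truth gives 0; no alternative beats it.
Others bid (6, 7, 16): truth gives 0; no alternative beats it.
(Checking all 64 profiles: 45 have a profitable deviation, 19 do not.)

45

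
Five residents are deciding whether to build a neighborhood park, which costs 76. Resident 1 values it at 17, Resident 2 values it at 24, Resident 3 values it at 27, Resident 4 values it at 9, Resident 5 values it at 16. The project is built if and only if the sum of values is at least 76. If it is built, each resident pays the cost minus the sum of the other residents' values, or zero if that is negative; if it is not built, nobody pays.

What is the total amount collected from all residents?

17

Total value 93 ≥ cost 76, so it is built.
Resident 1: others sum to 76; max(0, 76 - 76) = 0.
Resident 2: others sum to 69; max(0, 76 - 69) = 7.
Resident 3: others sum to 66; max(0, 76 - 66) = 10.
Resident 4: others sum to 84; max(0, 76 - 84) = 0.
Resident 5: others sum to 77; max(0, 76 - 77) = 0.
Total collected = 0 + 7 + 10 + 0 + 0 = 17.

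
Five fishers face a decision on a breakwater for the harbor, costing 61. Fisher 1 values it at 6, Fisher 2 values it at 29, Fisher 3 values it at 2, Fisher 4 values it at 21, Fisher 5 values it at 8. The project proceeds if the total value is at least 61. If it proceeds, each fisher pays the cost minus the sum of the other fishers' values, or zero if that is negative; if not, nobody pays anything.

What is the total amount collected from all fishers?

Total value 66 ≥ cost 61, so it is built.
Fisher 1: others sum to 60; max(0, 61 - 60) = 1.
Fisher 2: others sum to 37; max(0, 61 - 37) = 24.
Fisher 3: others sum to 64; max(0, 61 - 64) = 0.
Fisher 4: others sum to 45; max(0, 61 - 45) = 16.
Fisher 5: others sum to 58; max(0, 61 - 58) = 3.
Total collected = 1 + 24 + 0 + 16 + 3 = 44.

44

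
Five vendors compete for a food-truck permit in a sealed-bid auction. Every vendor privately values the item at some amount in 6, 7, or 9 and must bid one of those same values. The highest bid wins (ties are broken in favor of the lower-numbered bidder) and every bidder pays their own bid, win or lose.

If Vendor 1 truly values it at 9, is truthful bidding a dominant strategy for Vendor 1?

Consider the case where Vendor 2 bids 6, Vendor 3 bids 6, Vendor 4 bids 6 and Vendor 5 bids 6.
Truthful bid 9: wins, pays 9, utility 9 - 9 = 0.
Bid 6 instead: wins, pays 6, utility 9 - 6 = 3.
Since 3 > 0, bidding 6 is strictly better here, so truthful bidding is not dominant.

No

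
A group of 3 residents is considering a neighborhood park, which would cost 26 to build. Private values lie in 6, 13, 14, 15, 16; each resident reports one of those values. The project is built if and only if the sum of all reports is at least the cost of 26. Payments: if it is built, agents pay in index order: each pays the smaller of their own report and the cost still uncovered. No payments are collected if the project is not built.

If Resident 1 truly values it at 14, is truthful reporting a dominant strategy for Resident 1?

Consider the case where Resident 2 reports 6 and Resident 3 reports 13.
Truthful report 14: project built, pays 14, utility 14 - 14 = 0.
Report 13 instead: project built, pays 13, utility 14 - 13 = 1.
Since 1 > 0, reporting 13 is strictly better here, so truthful reporting is not dominant.

No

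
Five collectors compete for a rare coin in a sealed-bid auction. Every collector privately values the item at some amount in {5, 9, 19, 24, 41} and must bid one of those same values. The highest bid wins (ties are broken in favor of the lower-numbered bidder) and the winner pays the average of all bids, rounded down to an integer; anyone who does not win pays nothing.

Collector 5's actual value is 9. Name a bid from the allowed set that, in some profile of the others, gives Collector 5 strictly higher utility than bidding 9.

19

Suppose Collector 1 bids 5, Collector 2 bids 5, Collector 3 bids 5 and Collector 4 bids 9.
Bid 9: loses, pays 0, utility 0.
Bid 19: wins, pays 8, utility 9 - 8 = 1.
So bidding 19 beats truth here (1 > 0).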